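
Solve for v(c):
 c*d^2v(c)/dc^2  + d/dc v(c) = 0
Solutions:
 v(c) = C1 + C2*log(c)


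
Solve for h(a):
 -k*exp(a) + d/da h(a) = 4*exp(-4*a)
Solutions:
 h(a) = C1 + k*exp(a) - exp(-4*a)


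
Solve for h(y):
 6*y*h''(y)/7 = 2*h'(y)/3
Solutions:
 h(y) = C1 + C2*y^(16/9)


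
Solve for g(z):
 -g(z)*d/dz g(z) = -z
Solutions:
 g(z) = -sqrt(C1 + z^2)
 g(z) = sqrt(C1 + z^2)


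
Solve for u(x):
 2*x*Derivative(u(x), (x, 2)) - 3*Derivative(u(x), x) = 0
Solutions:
 u(x) = C1 + C2*x^(5/2)


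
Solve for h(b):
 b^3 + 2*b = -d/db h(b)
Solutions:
 h(b) = C1 - b^4/4 - b^2


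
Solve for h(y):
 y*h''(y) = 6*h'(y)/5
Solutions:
 h(y) = C1 + C2*y^(11/5)


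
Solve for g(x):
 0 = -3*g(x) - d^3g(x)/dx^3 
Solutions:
 g(x) = C3*exp(-3^(1/3)*x) + (C1*sin(3^(5/6)*x/2) + C2*cos(3^(5/6)*x/2))*exp(3^(1/3)*x/2)


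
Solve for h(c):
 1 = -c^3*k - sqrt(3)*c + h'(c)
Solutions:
 h(c) = C1 + c^4*k/4 + sqrt(3)*c^2/2 + c


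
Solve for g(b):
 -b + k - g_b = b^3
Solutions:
 g(b) = C1 - b^4/4 - b^2/2 + b*k


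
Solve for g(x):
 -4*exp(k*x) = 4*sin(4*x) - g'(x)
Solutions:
 g(x) = C1 - cos(4*x) + 4*exp(k*x)/k


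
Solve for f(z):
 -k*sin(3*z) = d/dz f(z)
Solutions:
 f(z) = C1 + k*cos(3*z)/3


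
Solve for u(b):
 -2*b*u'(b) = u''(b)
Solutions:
 u(b) = C1 + C2*erf(b)


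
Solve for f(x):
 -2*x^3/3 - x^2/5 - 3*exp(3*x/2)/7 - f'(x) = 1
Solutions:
 f(x) = C1 - x^4/6 - x^3/15 - x - 2*exp(3*x/2)/7


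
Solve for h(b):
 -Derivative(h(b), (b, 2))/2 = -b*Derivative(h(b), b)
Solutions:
 h(b) = C1 + C2*erfi(b)


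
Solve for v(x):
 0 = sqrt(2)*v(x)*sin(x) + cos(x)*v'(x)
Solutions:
 v(x) = C1*cos(x)^(sqrt(2))


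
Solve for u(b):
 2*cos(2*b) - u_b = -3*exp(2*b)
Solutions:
 u(b) = C1 + 3*exp(2*b)/2 + sin(2*b)


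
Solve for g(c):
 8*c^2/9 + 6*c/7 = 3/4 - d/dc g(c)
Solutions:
 g(c) = C1 - 8*c^3/27 - 3*c^2/7 + 3*c/4


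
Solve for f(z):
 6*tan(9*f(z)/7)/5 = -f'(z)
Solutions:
 f(z) = -7*asin(C1*exp(-54*z/35))/9 + 7*pi/9
 f(z) = 7*asin(C1*exp(-54*z/35))/9


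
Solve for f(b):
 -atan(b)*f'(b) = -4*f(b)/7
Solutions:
 f(b) = C1*exp(4*Integral(1/atan(b), b)/7)


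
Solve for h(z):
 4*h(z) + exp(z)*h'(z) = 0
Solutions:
 h(z) = C1*exp(4*exp(-z))


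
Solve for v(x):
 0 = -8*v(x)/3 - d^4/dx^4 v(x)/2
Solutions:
 v(x) = (C1*sin(sqrt(2)*3^(3/4)*x/3) + C2*cos(sqrt(2)*3^(3/4)*x/3))*exp(-sqrt(2)*3^(3/4)*x/3) + (C3*sin(sqrt(2)*3^(3/4)*x/3) + C4*cos(sqrt(2)*3^(3/4)*x/3))*exp(sqrt(2)*3^(3/4)*x/3)


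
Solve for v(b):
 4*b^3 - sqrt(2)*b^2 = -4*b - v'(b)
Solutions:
 v(b) = C1 - b^4 + sqrt(2)*b^3/3 - 2*b^2


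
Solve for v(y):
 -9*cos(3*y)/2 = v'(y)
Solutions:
 v(y) = C1 - 3*sin(3*y)/2


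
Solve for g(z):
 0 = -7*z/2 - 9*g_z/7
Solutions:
 g(z) = C1 - 49*z^2/36


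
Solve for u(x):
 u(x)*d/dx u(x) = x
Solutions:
 u(x) = -sqrt(C1 + x^2)
 u(x) = sqrt(C1 + x^2)


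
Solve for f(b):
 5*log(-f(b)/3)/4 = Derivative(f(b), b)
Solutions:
 -4*Integral(1/(log(-_y) - log(3)), (_y, f(b)))/5 = C1 - b


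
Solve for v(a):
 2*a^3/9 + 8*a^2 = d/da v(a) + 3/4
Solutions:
 v(a) = C1 + a^4/18 + 8*a^3/3 - 3*a/4


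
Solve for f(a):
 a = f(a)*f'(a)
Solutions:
 f(a) = -sqrt(C1 + a^2)
 f(a) = sqrt(C1 + a^2)


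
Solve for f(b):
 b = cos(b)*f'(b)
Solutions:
 f(b) = C1 + Integral(b/cos(b), b)


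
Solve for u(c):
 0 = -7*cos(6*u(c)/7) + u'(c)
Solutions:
 -7*c - 7*log(sin(6*u(c)/7) - 1)/12 + 7*log(sin(6*u(c)/7) + 1)/12 = C1


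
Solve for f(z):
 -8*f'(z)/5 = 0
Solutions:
 f(z) = C1


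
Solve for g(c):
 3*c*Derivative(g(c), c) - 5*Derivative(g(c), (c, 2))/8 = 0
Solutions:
 g(c) = C1 + C2*erfi(2*sqrt(15)*c/5)


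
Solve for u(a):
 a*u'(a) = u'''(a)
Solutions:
 u(a) = C1 + Integral(C2*airyai(a) + C3*airybi(a), a)


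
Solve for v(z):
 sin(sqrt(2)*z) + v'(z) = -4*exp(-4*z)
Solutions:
 v(z) = C1 + sqrt(2)*cos(sqrt(2)*z)/2 + exp(-4*z)


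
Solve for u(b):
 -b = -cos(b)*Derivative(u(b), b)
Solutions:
 u(b) = C1 + Integral(b/cos(b), b)


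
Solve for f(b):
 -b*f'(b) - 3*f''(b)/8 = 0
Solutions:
 f(b) = C1 + C2*erf(2*sqrt(3)*b/3)


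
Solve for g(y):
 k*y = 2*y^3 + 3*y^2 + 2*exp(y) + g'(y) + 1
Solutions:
 g(y) = C1 + k*y^2/2 - y^4/2 - y^3 - y - 2*exp(y)


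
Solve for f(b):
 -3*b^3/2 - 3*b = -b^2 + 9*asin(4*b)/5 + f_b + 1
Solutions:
 f(b) = C1 - 3*b^4/8 + b^3/3 - 3*b^2/2 - 9*b*asin(4*b)/5 - b - 9*sqrt(1 - 16*b^2)/20


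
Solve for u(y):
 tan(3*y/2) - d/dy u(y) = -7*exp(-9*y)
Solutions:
 u(y) = C1 + log(tan(3*y/2)^2 + 1)/3 - 7*exp(-9*y)/9


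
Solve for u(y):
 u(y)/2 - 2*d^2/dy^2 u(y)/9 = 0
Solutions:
 u(y) = C1*exp(-3*y/2) + C2*exp(3*y/2)


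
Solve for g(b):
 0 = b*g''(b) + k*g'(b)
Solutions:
 g(b) = C1 + b^(1 - re(k))*(C2*sin(log(b)*Abs(im(k))) + C3*cos(log(b)*im(k)))


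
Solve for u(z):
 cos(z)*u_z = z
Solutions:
 u(z) = C1 + Integral(z/cos(z), z)


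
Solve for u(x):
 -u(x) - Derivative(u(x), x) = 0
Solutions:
 u(x) = C1*exp(-x)


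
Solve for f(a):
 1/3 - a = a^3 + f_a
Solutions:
 f(a) = C1 - a^4/4 - a^2/2 + a/3


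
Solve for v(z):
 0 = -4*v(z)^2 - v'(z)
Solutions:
 v(z) = 1/(C1 + 4*z)


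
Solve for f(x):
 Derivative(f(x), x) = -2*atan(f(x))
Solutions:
 Integral(1/atan(_y), (_y, f(x))) = C1 - 2*x


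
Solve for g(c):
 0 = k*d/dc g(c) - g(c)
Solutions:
 g(c) = C1*exp(c/k)


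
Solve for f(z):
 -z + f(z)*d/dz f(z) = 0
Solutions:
 f(z) = -sqrt(C1 + z^2)
 f(z) = sqrt(C1 + z^2)


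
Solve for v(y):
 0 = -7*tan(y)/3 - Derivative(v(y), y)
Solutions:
 v(y) = C1 + 7*log(cos(y))/3


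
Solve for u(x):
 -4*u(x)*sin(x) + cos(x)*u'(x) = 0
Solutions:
 u(x) = C1/cos(x)^4


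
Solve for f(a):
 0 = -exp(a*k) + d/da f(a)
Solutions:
 f(a) = C1 + exp(a*k)/k


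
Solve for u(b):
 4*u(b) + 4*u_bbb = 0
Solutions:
 u(b) = C3*exp(-b) + (C1*sin(sqrt(3)*b/2) + C2*cos(sqrt(3)*b/2))*exp(b/2)


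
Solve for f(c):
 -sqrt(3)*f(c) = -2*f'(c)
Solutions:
 f(c) = C1*exp(sqrt(3)*c/2)


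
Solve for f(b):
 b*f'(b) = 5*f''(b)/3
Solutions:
 f(b) = C1 + C2*erfi(sqrt(30)*b/10)


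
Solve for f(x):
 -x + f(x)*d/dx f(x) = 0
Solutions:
 f(x) = -sqrt(C1 + x^2)
 f(x) = sqrt(C1 + x^2)


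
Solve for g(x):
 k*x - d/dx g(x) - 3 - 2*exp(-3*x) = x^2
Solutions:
 g(x) = C1 + k*x^2/2 - x^3/3 - 3*x + 2*exp(-3*x)/3


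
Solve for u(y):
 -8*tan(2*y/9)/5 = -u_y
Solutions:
 u(y) = C1 - 36*log(cos(2*y/9))/5


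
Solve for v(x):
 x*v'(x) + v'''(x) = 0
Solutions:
 v(x) = C1 + Integral(C2*airyai(-x) + C3*airybi(-x), x)


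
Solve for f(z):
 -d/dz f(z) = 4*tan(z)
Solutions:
 f(z) = C1 + 4*log(cos(z))


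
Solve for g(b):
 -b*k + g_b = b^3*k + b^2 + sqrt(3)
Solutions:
 g(b) = C1 + b^4*k/4 + b^3/3 + b^2*k/2 + sqrt(3)*b


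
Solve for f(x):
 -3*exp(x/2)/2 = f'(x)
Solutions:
 f(x) = C1 - 3*exp(x/2)


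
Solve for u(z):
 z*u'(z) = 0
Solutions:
 u(z) = C1


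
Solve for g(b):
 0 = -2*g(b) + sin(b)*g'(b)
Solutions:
 g(b) = C1*(cos(b) - 1)/(cos(b) + 1)


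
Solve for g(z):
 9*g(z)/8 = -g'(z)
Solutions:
 g(z) = C1*exp(-9*z/8)


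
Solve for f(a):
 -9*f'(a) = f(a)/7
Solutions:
 f(a) = C1*exp(-a/63)


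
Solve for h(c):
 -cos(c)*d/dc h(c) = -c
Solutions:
 h(c) = C1 + Integral(c/cos(c), c)


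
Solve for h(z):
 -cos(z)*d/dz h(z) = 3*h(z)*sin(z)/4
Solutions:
 h(z) = C1*cos(z)^(3/4)


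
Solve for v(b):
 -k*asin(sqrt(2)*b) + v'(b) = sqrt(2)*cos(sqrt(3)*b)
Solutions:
 v(b) = C1 + k*(b*asin(sqrt(2)*b) + sqrt(2)*sqrt(1 - 2*b^2)/2) + sqrt(6)*sin(sqrt(3)*b)/3


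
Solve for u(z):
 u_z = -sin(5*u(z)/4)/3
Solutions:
 z/3 + 2*log(cos(5*u(z)/4) - 1)/5 - 2*log(cos(5*u(z)/4) + 1)/5 = C1


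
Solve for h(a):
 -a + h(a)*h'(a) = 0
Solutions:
 h(a) = -sqrt(C1 + a^2)
 h(a) = sqrt(C1 + a^2)


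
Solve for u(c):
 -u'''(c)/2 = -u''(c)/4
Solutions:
 u(c) = C1 + C2*c + C3*exp(c/2)


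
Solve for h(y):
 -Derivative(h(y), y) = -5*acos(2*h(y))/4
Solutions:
 Integral(1/acos(2*_y), (_y, h(y))) = C1 + 5*y/4


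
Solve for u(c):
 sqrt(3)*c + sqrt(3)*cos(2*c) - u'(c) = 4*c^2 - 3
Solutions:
 u(c) = C1 - 4*c^3/3 + sqrt(3)*c^2/2 + 3*c + sqrt(3)*sin(2*c)/2


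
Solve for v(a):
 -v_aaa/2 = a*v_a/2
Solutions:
 v(a) = C1 + Integral(C2*airyai(-a) + C3*airybi(-a), a)


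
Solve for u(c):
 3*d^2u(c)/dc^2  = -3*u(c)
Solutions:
 u(c) = C1*sin(c) + C2*cos(c)


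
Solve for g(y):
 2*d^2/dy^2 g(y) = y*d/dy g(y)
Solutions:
 g(y) = C1 + C2*erfi(y/2)


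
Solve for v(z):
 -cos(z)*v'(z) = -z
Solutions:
 v(z) = C1 + Integral(z/cos(z), z)


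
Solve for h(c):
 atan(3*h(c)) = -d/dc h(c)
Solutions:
 Integral(1/atan(3*_y), (_y, h(c))) = C1 - c


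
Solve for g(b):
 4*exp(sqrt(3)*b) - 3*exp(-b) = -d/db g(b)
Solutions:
 g(b) = C1 - 4*sqrt(3)*exp(sqrt(3)*b)/3 - 3*exp(-b)


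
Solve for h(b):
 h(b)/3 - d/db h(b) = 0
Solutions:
 h(b) = C1*exp(b/3)


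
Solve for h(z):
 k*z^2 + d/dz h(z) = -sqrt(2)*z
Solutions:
 h(z) = C1 - k*z^3/3 - sqrt(2)*z^2/2


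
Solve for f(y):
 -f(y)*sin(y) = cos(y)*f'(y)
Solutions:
 f(y) = C1*cos(y)


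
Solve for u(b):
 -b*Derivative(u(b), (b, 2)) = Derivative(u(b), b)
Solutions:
 u(b) = C1 + C2*log(b)


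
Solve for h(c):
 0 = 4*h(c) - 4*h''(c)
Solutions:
 h(c) = C1*exp(-c) + C2*exp(c)


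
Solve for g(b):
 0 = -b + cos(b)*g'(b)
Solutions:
 g(b) = C1 + Integral(b/cos(b), b)


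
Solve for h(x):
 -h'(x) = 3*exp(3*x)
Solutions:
 h(x) = C1 - exp(3*x)


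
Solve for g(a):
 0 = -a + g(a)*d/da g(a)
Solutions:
 g(a) = -sqrt(C1 + a^2)
 g(a) = sqrt(C1 + a^2)


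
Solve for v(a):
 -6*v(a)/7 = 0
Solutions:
 v(a) = 0


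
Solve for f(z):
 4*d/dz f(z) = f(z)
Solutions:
 f(z) = C1*exp(z/4)


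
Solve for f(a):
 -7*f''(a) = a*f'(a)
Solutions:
 f(a) = C1 + C2*erf(sqrt(14)*a/14)


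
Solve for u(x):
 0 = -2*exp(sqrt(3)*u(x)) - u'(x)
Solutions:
 u(x) = sqrt(3)*(2*log(1/(C1 + 2*x)) - log(3))/6


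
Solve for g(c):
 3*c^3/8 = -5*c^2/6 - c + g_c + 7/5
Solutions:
 g(c) = C1 + 3*c^4/32 + 5*c^3/18 + c^2/2 - 7*c/5


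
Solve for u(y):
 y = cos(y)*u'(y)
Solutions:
 u(y) = C1 + Integral(y/cos(y), y)


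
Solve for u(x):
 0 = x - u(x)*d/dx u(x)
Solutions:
 u(x) = -sqrt(C1 + x^2)
 u(x) = sqrt(C1 + x^2)


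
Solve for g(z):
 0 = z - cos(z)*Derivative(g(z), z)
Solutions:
 g(z) = C1 + Integral(z/cos(z), z)


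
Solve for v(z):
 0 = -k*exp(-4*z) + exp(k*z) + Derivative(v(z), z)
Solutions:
 v(z) = C1 - k*exp(-4*z)/4 - exp(k*z)/k


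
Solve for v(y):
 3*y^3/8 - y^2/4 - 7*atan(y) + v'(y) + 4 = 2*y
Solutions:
 v(y) = C1 - 3*y^4/32 + y^3/12 + y^2 + 7*y*atan(y) - 4*y - 7*log(y^2 + 1)/2


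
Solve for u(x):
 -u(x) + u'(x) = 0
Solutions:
 u(x) = C1*exp(x)


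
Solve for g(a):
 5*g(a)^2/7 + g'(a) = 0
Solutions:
 g(a) = 7/(C1 + 5*a)


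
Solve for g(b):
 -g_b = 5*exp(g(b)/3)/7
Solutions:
 g(b) = 3*log(1/(C1 + 5*b)) + 3*log(21)


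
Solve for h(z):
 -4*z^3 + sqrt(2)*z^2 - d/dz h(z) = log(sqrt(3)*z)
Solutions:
 h(z) = C1 - z^4 + sqrt(2)*z^3/3 - z*log(z) - z*log(3)/2 + z


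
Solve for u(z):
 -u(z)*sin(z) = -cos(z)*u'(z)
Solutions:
 u(z) = C1/cos(z)


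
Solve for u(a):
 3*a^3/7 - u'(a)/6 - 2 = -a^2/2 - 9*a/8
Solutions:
 u(a) = C1 + 9*a^4/14 + a^3 + 27*a^2/8 - 12*a


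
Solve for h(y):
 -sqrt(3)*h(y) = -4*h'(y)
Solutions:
 h(y) = C1*exp(sqrt(3)*y/4)


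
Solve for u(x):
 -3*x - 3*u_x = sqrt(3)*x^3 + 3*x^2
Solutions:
 u(x) = C1 - sqrt(3)*x^4/12 - x^3/3 - x^2/2


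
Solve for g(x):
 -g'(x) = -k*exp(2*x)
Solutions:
 g(x) = C1 + k*exp(2*x)/2


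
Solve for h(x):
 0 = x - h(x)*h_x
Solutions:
 h(x) = -sqrt(C1 + x^2)
 h(x) = sqrt(C1 + x^2)


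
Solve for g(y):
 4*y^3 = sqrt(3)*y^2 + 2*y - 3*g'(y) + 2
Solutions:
 g(y) = C1 - y^4/3 + sqrt(3)*y^3/9 + y^2/3 + 2*y/3


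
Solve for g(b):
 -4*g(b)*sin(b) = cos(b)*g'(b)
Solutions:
 g(b) = C1*cos(b)^4


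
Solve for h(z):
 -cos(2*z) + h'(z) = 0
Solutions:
 h(z) = C1 + sin(2*z)/2


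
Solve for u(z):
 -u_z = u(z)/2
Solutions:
 u(z) = C1*exp(-z/2)


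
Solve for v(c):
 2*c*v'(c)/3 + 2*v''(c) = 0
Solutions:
 v(c) = C1 + C2*erf(sqrt(6)*c/6)


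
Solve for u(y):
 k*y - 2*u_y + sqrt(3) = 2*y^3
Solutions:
 u(y) = C1 + k*y^2/4 - y^4/4 + sqrt(3)*y/2


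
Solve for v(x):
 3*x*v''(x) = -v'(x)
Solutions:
 v(x) = C1 + C2*x^(2/3)


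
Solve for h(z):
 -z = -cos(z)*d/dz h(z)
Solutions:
 h(z) = C1 + Integral(z/cos(z), z)


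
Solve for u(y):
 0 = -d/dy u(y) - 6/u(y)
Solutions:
 u(y) = -sqrt(C1 - 12*y)
 u(y) = sqrt(C1 - 12*y)


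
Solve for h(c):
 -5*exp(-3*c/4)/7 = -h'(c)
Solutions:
 h(c) = C1 - 20*exp(-3*c/4)/21


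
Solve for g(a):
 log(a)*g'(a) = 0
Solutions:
 g(a) = C1


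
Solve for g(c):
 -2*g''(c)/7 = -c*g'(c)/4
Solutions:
 g(c) = C1 + C2*erfi(sqrt(7)*c/4)


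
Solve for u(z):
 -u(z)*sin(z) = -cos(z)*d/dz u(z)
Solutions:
 u(z) = C1/cos(z)


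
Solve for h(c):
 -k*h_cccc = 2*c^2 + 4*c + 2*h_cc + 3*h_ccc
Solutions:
 h(c) = C1 + C2*c + C3*exp(c*(sqrt(9 - 8*k) - 3)/(2*k)) + C4*exp(-c*(sqrt(9 - 8*k) + 3)/(2*k)) - c^4/12 + c^3/6 + c^2*(2*k - 3)/4


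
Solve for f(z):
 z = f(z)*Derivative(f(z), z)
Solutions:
 f(z) = -sqrt(C1 + z^2)
 f(z) = sqrt(C1 + z^2)


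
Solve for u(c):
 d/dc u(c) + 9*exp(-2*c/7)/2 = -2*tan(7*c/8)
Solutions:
 u(c) = C1 - 8*log(tan(7*c/8)^2 + 1)/7 + 63*exp(-2*c/7)/4


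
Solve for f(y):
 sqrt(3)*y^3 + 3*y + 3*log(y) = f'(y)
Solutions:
 f(y) = C1 + sqrt(3)*y^4/4 + 3*y^2/2 + 3*y*log(y) - 3*y


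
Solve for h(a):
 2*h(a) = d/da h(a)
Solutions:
 h(a) = C1*exp(2*a)


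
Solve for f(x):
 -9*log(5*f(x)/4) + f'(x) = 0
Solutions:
 Integral(1/(-log(_y) - log(5) + 2*log(2)), (_y, f(x)))/9 = C1 - x


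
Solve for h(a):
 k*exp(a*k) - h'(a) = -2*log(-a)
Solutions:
 h(a) = C1 + 2*a*log(-a) - 2*a + exp(a*k)


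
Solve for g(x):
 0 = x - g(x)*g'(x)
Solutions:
 g(x) = -sqrt(C1 + x^2)
 g(x) = sqrt(C1 + x^2)


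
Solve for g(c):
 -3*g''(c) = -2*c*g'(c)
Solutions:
 g(c) = C1 + C2*erfi(sqrt(3)*c/3)


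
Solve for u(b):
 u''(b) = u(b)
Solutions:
 u(b) = C1*exp(-b) + C2*exp(b)


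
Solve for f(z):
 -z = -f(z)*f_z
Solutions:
 f(z) = -sqrt(C1 + z^2)
 f(z) = sqrt(C1 + z^2)


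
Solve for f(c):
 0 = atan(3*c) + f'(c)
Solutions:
 f(c) = C1 - c*atan(3*c) + log(9*c^2 + 1)/6


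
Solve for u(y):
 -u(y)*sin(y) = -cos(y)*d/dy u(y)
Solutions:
 u(y) = C1/cos(y)


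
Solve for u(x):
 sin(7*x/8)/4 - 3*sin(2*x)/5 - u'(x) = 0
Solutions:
 u(x) = C1 - 2*cos(7*x/8)/7 + 3*cos(2*x)/10


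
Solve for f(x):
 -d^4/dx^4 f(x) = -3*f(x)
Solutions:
 f(x) = C1*exp(-3^(1/4)*x) + C2*exp(3^(1/4)*x) + C3*sin(3^(1/4)*x) + C4*cos(3^(1/4)*x)


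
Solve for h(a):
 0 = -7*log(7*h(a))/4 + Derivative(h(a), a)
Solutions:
 -4*Integral(1/(log(_y) + log(7)), (_y, h(a)))/7 = C1 - a


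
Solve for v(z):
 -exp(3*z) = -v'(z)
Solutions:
 v(z) = C1 + exp(3*z)/3


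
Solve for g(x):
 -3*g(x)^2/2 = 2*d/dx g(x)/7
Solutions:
 g(x) = 4/(C1 + 21*x)


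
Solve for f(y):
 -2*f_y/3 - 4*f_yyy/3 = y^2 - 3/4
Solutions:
 f(y) = C1 + C2*sin(sqrt(2)*y/2) + C3*cos(sqrt(2)*y/2) - y^3/2 + 57*y/8


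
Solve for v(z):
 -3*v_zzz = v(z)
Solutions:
 v(z) = C3*exp(-3^(2/3)*z/3) + (C1*sin(3^(1/6)*z/2) + C2*cos(3^(1/6)*z/2))*exp(3^(2/3)*z/6)


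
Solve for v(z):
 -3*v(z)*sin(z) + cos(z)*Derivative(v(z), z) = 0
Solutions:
 v(z) = C1/cos(z)^3


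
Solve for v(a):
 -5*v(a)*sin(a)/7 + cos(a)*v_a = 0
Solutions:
 v(a) = C1/cos(a)^(5/7)


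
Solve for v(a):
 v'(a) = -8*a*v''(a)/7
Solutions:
 v(a) = C1 + C2*a^(1/8)


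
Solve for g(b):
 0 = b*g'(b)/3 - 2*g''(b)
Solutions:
 g(b) = C1 + C2*erfi(sqrt(3)*b/6)


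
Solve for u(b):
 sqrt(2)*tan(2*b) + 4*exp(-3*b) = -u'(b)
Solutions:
 u(b) = C1 - sqrt(2)*log(tan(2*b)^2 + 1)/4 + 4*exp(-3*b)/3


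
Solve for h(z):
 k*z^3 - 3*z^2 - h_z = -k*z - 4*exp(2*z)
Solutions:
 h(z) = C1 + k*z^4/4 + k*z^2/2 - z^3 + 2*exp(2*z)


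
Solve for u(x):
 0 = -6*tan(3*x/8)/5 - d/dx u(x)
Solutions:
 u(x) = C1 + 16*log(cos(3*x/8))/5


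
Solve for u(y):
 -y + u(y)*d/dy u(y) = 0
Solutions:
 u(y) = -sqrt(C1 + y^2)
 u(y) = sqrt(C1 + y^2)


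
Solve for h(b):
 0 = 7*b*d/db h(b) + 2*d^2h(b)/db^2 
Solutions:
 h(b) = C1 + C2*erf(sqrt(7)*b/2)


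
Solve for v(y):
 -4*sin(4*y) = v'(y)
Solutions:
 v(y) = C1 + cos(4*y)


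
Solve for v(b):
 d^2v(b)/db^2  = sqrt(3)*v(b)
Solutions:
 v(b) = C1*exp(-3^(1/4)*b) + C2*exp(3^(1/4)*b)


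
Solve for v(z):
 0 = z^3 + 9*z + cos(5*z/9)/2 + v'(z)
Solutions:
 v(z) = C1 - z^4/4 - 9*z^2/2 - 9*sin(5*z/9)/10


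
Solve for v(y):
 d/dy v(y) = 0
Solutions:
 v(y) = C1


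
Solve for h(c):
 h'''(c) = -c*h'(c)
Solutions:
 h(c) = C1 + Integral(C2*airyai(-c) + C3*airybi(-c), c)


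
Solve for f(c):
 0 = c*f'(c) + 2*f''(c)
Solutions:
 f(c) = C1 + C2*erf(c/2)


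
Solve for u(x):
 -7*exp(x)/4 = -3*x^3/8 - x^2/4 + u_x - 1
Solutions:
 u(x) = C1 + 3*x^4/32 + x^3/12 + x - 7*exp(x)/4


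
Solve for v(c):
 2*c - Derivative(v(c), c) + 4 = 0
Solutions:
 v(c) = C1 + c^2 + 4*c


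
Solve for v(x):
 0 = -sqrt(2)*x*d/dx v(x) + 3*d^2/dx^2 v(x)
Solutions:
 v(x) = C1 + C2*erfi(2^(3/4)*sqrt(3)*x/6)


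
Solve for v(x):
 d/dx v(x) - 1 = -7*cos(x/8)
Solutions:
 v(x) = C1 + x - 56*sin(x/8)


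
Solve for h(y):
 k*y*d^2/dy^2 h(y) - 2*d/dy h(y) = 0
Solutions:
 h(y) = C1 + y^(((re(k) + 2)*re(k) + im(k)^2)/(re(k)^2 + im(k)^2))*(C2*sin(2*log(y)*Abs(im(k))/(re(k)^2 + im(k)^2)) + C3*cos(2*log(y)*im(k)/(re(k)^2 + im(k)^2)))


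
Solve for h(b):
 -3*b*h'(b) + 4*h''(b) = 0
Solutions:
 h(b) = C1 + C2*erfi(sqrt(6)*b/4)


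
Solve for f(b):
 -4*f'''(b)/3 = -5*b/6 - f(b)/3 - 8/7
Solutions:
 f(b) = C3*exp(2^(1/3)*b/2) - 5*b/2 + (C1*sin(2^(1/3)*sqrt(3)*b/4) + C2*cos(2^(1/3)*sqrt(3)*b/4))*exp(-2^(1/3)*b/4) - 24/7


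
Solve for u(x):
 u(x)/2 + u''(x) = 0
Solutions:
 u(x) = C1*sin(sqrt(2)*x/2) + C2*cos(sqrt(2)*x/2)


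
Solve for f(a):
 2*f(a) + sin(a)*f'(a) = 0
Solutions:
 f(a) = C1*(cos(a) + 1)/(cos(a) - 1)


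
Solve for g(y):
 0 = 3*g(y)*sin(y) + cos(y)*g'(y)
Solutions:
 g(y) = C1*cos(y)^3


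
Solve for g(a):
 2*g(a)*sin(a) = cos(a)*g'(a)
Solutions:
 g(a) = C1/cos(a)^2


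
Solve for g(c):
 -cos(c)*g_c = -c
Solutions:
 g(c) = C1 + Integral(c/cos(c), c)


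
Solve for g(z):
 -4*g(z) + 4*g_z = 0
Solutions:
 g(z) = C1*exp(z)


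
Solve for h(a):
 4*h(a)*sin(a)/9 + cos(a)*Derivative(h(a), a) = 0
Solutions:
 h(a) = C1*cos(a)^(4/9)


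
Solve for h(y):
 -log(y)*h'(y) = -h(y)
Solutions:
 h(y) = C1*exp(li(y))


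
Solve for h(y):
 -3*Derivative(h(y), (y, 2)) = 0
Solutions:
 h(y) = C1 + C2*y


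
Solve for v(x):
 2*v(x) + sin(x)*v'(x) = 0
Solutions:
 v(x) = C1*(cos(x) + 1)/(cos(x) - 1)


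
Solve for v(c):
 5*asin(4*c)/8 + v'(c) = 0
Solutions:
 v(c) = C1 - 5*c*asin(4*c)/8 - 5*sqrt(1 - 16*c^2)/32


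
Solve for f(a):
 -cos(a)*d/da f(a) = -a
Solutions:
 f(a) = C1 + Integral(a/cos(a), a)


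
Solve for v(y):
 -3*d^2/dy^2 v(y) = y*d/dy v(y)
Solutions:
 v(y) = C1 + C2*erf(sqrt(6)*y/6)


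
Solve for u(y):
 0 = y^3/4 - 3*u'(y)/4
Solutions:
 u(y) = C1 + y^4/12


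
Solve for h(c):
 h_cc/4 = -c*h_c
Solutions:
 h(c) = C1 + C2*erf(sqrt(2)*c)


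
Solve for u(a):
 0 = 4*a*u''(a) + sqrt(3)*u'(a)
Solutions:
 u(a) = C1 + C2*a^(1 - sqrt(3)/4)


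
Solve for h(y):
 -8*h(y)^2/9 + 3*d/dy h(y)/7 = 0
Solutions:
 h(y) = -27/(C1 + 56*y)


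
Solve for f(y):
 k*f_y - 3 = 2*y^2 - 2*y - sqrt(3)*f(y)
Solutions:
 f(y) = C1*exp(-sqrt(3)*y/k) + 4*sqrt(3)*k^2/9 - 4*k*y/3 + 2*k/3 + 2*sqrt(3)*y^2/3 - 2*sqrt(3)*y/3 + sqrt(3)


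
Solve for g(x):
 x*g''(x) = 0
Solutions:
 g(x) = C1 + C2*x


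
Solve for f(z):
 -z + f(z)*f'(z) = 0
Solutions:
 f(z) = -sqrt(C1 + z^2)
 f(z) = sqrt(C1 + z^2)


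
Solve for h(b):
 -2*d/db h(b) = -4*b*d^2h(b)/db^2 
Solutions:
 h(b) = C1 + C2*b^(3/2)


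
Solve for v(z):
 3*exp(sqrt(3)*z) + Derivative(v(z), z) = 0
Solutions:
 v(z) = C1 - sqrt(3)*exp(sqrt(3)*z)


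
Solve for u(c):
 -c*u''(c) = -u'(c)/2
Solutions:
 u(c) = C1 + C2*c^(3/2)


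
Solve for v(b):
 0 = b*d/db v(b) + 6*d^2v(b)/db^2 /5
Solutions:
 v(b) = C1 + C2*erf(sqrt(15)*b/6)


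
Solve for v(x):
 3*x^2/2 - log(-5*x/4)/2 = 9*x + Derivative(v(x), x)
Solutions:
 v(x) = C1 + x^3/2 - 9*x^2/2 - x*log(-x)/2 + x*(-log(5)/2 + 1/2 + log(2))


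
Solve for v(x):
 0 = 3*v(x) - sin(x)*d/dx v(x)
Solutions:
 v(x) = C1*(cos(x) - 1)^(3/2)/(cos(x) + 1)^(3/2)


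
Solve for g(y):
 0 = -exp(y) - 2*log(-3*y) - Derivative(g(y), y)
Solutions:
 g(y) = C1 - 2*y*log(-y) + 2*y*(1 - log(3)) - exp(y)


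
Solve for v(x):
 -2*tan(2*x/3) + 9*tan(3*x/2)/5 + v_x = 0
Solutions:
 v(x) = C1 - 3*log(cos(2*x/3)) + 6*log(cos(3*x/2))/5


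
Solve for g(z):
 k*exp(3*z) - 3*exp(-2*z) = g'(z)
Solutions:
 g(z) = C1 + k*exp(3*z)/3 + 3*exp(-2*z)/2


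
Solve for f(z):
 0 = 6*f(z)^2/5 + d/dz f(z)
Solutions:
 f(z) = 5/(C1 + 6*z)


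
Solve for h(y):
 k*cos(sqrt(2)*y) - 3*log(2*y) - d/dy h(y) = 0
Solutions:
 h(y) = C1 + sqrt(2)*k*sin(sqrt(2)*y)/2 - 3*y*log(y) - 3*y*log(2) + 3*y


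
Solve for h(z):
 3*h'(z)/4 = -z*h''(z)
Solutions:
 h(z) = C1 + C2*z^(1/4)


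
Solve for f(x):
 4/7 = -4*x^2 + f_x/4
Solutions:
 f(x) = C1 + 16*x^3/3 + 16*x/7


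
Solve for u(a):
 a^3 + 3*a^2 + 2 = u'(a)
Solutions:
 u(a) = C1 + a^4/4 + a^3 + 2*a


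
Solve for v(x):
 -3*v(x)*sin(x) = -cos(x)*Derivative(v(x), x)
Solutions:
 v(x) = C1/cos(x)^3


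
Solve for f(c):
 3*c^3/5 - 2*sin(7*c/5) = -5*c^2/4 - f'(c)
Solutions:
 f(c) = C1 - 3*c^4/20 - 5*c^3/12 - 10*cos(7*c/5)/7


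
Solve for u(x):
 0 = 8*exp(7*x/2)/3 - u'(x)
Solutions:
 u(x) = C1 + 16*exp(7*x/2)/21


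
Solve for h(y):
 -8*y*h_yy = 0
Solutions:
 h(y) = C1 + C2*y


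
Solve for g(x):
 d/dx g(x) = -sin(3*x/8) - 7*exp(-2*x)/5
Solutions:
 g(x) = C1 + 8*cos(3*x/8)/3 + 7*exp(-2*x)/10


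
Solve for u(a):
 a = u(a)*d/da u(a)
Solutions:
 u(a) = -sqrt(C1 + a^2)
 u(a) = sqrt(C1 + a^2)


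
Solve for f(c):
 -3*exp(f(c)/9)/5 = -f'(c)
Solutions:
 f(c) = 9*log(-1/(C1 + 3*c)) + 9*log(45)


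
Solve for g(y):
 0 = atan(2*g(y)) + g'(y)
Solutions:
 Integral(1/atan(2*_y), (_y, g(y))) = C1 - y


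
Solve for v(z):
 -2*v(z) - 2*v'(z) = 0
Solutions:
 v(z) = C1*exp(-z)


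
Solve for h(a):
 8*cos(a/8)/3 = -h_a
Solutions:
 h(a) = C1 - 64*sin(a/8)/3


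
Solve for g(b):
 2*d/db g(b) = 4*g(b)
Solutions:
 g(b) = C1*exp(2*b)


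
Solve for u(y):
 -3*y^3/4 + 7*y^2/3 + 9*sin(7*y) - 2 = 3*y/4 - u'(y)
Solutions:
 u(y) = C1 + 3*y^4/16 - 7*y^3/9 + 3*y^2/8 + 2*y + 9*cos(7*y)/7


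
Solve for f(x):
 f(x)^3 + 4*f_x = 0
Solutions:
 f(x) = -sqrt(2)*sqrt(-1/(C1 - x))
 f(x) = sqrt(2)*sqrt(-1/(C1 - x))


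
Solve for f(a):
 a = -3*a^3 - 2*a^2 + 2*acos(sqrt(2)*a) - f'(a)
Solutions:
 f(a) = C1 - 3*a^4/4 - 2*a^3/3 - a^2/2 + 2*a*acos(sqrt(2)*a) - sqrt(2)*sqrt(1 - 2*a^2)


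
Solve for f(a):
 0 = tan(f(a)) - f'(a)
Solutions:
 f(a) = pi - asin(C1*exp(a))
 f(a) = asin(C1*exp(a))


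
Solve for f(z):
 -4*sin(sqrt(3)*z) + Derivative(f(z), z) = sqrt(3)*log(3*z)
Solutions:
 f(z) = C1 + sqrt(3)*z*(log(z) - 1) + sqrt(3)*z*log(3) - 4*sqrt(3)*cos(sqrt(3)*z)/3


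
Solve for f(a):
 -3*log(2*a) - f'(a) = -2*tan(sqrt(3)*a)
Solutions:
 f(a) = C1 - 3*a*log(a) - 3*a*log(2) + 3*a - 2*sqrt(3)*log(cos(sqrt(3)*a))/3


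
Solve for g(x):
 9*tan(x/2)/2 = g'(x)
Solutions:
 g(x) = C1 - 9*log(cos(x/2))


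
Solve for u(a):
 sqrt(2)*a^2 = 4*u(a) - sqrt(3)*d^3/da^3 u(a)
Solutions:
 u(a) = C3*exp(2^(2/3)*3^(5/6)*a/3) + sqrt(2)*a^2/4 + (C1*sin(2^(2/3)*3^(1/3)*a/2) + C2*cos(2^(2/3)*3^(1/3)*a/2))*exp(-2^(2/3)*3^(5/6)*a/6)


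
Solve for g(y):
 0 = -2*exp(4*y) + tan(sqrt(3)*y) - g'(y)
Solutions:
 g(y) = C1 - exp(4*y)/2 - sqrt(3)*log(cos(sqrt(3)*y))/3


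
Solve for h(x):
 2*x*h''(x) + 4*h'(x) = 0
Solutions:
 h(x) = C1 + C2/x


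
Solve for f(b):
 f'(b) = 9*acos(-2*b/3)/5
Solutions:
 f(b) = C1 + 9*b*acos(-2*b/3)/5 + 9*sqrt(9 - 4*b^2)/10


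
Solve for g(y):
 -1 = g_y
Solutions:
 g(y) = C1 - y


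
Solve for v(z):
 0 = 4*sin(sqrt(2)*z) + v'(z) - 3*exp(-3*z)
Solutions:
 v(z) = C1 + 2*sqrt(2)*cos(sqrt(2)*z) - exp(-3*z)


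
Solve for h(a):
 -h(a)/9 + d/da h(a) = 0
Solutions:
 h(a) = C1*exp(a/9)


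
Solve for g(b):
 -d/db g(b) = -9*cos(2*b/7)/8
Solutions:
 g(b) = C1 + 63*sin(2*b/7)/16


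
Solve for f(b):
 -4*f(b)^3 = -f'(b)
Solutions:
 f(b) = -sqrt(2)*sqrt(-1/(C1 + 4*b))/2
 f(b) = sqrt(2)*sqrt(-1/(C1 + 4*b))/2


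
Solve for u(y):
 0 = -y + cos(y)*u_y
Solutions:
 u(y) = C1 + Integral(y/cos(y), y)


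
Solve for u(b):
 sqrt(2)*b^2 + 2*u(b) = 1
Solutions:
 u(b) = -sqrt(2)*b^2/2 + 1/2


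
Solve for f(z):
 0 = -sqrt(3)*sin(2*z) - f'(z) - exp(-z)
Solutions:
 f(z) = C1 + sqrt(3)*cos(2*z)/2 + exp(-z)


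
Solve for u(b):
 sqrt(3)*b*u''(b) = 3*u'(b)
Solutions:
 u(b) = C1 + C2*b^(1 + sqrt(3))


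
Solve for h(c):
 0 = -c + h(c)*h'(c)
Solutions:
 h(c) = -sqrt(C1 + c^2)
 h(c) = sqrt(C1 + c^2)


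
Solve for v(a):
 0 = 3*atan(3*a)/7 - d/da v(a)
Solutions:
 v(a) = C1 + 3*a*atan(3*a)/7 - log(9*a^2 + 1)/14


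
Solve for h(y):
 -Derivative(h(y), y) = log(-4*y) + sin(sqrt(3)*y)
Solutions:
 h(y) = C1 - y*log(-y) - 2*y*log(2) + y + sqrt(3)*cos(sqrt(3)*y)/3


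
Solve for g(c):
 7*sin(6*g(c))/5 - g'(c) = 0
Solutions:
 -7*c/5 + log(cos(6*g(c)) - 1)/12 - log(cos(6*g(c)) + 1)/12 = C1


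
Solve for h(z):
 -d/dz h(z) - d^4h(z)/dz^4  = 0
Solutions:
 h(z) = C1 + C4*exp(-z) + (C2*sin(sqrt(3)*z/2) + C3*cos(sqrt(3)*z/2))*exp(z/2)


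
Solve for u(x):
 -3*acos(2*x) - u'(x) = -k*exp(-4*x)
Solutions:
 u(x) = C1 - k*exp(-4*x)/4 - 3*x*acos(2*x) + 3*sqrt(1 - 4*x^2)/2


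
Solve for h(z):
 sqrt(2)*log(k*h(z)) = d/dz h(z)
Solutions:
 li(k*h(z))/k = C1 + sqrt(2)*z


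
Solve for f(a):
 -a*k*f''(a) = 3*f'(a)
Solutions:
 f(a) = C1 + a^(((re(k) - 3)*re(k) + im(k)^2)/(re(k)^2 + im(k)^2))*(C2*sin(3*log(a)*Abs(im(k))/(re(k)^2 + im(k)^2)) + C3*cos(3*log(a)*im(k)/(re(k)^2 + im(k)^2)))


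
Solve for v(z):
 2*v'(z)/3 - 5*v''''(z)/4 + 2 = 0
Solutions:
 v(z) = C1 + C4*exp(2*15^(2/3)*z/15) - 3*z + (C2*sin(3^(1/6)*5^(2/3)*z/5) + C3*cos(3^(1/6)*5^(2/3)*z/5))*exp(-15^(2/3)*z/15)


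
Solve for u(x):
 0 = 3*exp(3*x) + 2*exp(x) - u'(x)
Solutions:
 u(x) = C1 + exp(3*x) + 2*exp(x)


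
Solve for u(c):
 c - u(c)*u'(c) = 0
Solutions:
 u(c) = -sqrt(C1 + c^2)
 u(c) = sqrt(C1 + c^2)


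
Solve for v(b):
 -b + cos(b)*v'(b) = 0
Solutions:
 v(b) = C1 + Integral(b/cos(b), b)


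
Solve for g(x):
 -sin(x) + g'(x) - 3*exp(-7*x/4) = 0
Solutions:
 g(x) = C1 - cos(x) - 12*exp(-7*x/4)/7


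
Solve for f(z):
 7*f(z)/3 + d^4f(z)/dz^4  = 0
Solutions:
 f(z) = (C1*sin(sqrt(2)*3^(3/4)*7^(1/4)*z/6) + C2*cos(sqrt(2)*3^(3/4)*7^(1/4)*z/6))*exp(-sqrt(2)*3^(3/4)*7^(1/4)*z/6) + (C3*sin(sqrt(2)*3^(3/4)*7^(1/4)*z/6) + C4*cos(sqrt(2)*3^(3/4)*7^(1/4)*z/6))*exp(sqrt(2)*3^(3/4)*7^(1/4)*z/6)


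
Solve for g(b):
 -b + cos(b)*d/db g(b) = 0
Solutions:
 g(b) = C1 + Integral(b/cos(b), b)


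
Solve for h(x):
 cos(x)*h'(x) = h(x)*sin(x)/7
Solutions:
 h(x) = C1/cos(x)^(1/7)


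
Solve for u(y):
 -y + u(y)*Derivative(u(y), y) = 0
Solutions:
 u(y) = -sqrt(C1 + y^2)
 u(y) = sqrt(C1 + y^2)


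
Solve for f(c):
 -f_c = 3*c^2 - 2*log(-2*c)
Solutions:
 f(c) = C1 - c^3 + 2*c*log(-c) + 2*c*(-1 + log(2))


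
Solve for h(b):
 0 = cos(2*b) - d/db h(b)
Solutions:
 h(b) = C1 + sin(2*b)/2


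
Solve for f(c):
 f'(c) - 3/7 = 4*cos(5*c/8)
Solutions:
 f(c) = C1 + 3*c/7 + 32*sin(5*c/8)/5


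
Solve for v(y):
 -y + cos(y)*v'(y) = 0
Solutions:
 v(y) = C1 + Integral(y/cos(y), y)


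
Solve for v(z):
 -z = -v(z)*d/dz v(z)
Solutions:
 v(z) = -sqrt(C1 + z^2)
 v(z) = sqrt(C1 + z^2)


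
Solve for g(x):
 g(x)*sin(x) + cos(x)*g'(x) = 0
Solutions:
 g(x) = C1*cos(x)


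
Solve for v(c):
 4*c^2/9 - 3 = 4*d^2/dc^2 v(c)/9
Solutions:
 v(c) = C1 + C2*c + c^4/12 - 27*c^2/8


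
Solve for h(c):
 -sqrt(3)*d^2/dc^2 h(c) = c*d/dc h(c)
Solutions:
 h(c) = C1 + C2*erf(sqrt(2)*3^(3/4)*c/6)


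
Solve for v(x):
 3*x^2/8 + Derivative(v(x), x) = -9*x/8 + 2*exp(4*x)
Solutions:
 v(x) = C1 - x^3/8 - 9*x^2/16 + exp(4*x)/2


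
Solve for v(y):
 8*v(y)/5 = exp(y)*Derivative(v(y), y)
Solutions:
 v(y) = C1*exp(-8*exp(-y)/5)


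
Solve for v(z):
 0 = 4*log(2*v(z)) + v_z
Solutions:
 Integral(1/(log(_y) + log(2)), (_y, v(z)))/4 = C1 - z


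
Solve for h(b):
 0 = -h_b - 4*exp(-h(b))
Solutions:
 h(b) = log(C1 - 4*b)


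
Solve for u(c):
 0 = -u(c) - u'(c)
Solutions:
 u(c) = C1*exp(-c)


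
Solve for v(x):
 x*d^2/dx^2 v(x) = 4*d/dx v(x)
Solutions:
 v(x) = C1 + C2*x^5


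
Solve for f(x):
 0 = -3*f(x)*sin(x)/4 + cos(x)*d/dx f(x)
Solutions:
 f(x) = C1/cos(x)^(3/4)


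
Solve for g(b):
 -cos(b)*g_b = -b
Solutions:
 g(b) = C1 + Integral(b/cos(b), b)


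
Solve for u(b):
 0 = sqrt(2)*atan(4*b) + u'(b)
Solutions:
 u(b) = C1 - sqrt(2)*(b*atan(4*b) - log(16*b^2 + 1)/8)


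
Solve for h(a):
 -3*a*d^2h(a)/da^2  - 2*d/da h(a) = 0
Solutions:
 h(a) = C1 + C2*a^(1/3)


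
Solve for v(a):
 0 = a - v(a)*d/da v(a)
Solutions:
 v(a) = -sqrt(C1 + a^2)
 v(a) = sqrt(C1 + a^2)


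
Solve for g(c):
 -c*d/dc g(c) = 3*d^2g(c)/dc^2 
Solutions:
 g(c) = C1 + C2*erf(sqrt(6)*c/6)


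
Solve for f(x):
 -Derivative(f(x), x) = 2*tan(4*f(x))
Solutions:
 f(x) = -asin(C1*exp(-8*x))/4 + pi/4
 f(x) = asin(C1*exp(-8*x))/4


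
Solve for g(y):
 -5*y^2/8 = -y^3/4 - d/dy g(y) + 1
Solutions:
 g(y) = C1 - y^4/16 + 5*y^3/24 + y


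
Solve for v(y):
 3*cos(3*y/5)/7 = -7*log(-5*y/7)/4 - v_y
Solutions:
 v(y) = C1 - 7*y*log(-y)/4 - 7*y*log(5)/4 + 7*y/4 + 7*y*log(7)/4 - 5*sin(3*y/5)/7


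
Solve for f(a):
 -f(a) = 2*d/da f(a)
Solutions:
 f(a) = C1*exp(-a/2)


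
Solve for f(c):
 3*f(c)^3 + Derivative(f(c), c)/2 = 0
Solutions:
 f(c) = -sqrt(2)*sqrt(-1/(C1 - 6*c))/2
 f(c) = sqrt(2)*sqrt(-1/(C1 - 6*c))/2


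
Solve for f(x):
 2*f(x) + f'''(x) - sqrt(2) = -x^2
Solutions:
 f(x) = C3*exp(-2^(1/3)*x) - x^2/2 + (C1*sin(2^(1/3)*sqrt(3)*x/2) + C2*cos(2^(1/3)*sqrt(3)*x/2))*exp(2^(1/3)*x/2) + sqrt(2)/2


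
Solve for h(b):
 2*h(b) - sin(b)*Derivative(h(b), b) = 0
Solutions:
 h(b) = C1*(cos(b) - 1)/(cos(b) + 1)


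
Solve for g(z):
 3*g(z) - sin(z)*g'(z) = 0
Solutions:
 g(z) = C1*(cos(z) - 1)^(3/2)/(cos(z) + 1)^(3/2)


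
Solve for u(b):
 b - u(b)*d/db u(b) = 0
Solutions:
 u(b) = -sqrt(C1 + b^2)
 u(b) = sqrt(C1 + b^2)


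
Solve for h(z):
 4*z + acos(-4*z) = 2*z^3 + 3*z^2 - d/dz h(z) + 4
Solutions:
 h(z) = C1 + z^4/2 + z^3 - 2*z^2 - z*acos(-4*z) + 4*z - sqrt(1 - 16*z^2)/4


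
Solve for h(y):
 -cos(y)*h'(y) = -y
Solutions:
 h(y) = C1 + Integral(y/cos(y), y)


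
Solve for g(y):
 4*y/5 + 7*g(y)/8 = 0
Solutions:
 g(y) = -32*y/35


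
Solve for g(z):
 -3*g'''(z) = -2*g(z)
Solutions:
 g(z) = C3*exp(2^(1/3)*3^(2/3)*z/3) + (C1*sin(2^(1/3)*3^(1/6)*z/2) + C2*cos(2^(1/3)*3^(1/6)*z/2))*exp(-2^(1/3)*3^(2/3)*z/6)


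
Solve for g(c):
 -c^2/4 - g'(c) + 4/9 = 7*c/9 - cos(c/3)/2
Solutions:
 g(c) = C1 - c^3/12 - 7*c^2/18 + 4*c/9 + 3*sin(c/3)/2


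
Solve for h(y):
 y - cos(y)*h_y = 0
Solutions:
 h(y) = C1 + Integral(y/cos(y), y)


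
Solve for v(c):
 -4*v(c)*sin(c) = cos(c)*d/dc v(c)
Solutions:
 v(c) = C1*cos(c)^4


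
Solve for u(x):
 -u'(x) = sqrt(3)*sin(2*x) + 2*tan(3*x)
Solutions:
 u(x) = C1 + 2*log(cos(3*x))/3 + sqrt(3)*cos(2*x)/2


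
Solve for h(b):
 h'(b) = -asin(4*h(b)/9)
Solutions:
 Integral(1/asin(4*_y/9), (_y, h(b))) = C1 - b


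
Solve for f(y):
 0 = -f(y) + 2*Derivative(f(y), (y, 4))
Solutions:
 f(y) = C1*exp(-2^(3/4)*y/2) + C2*exp(2^(3/4)*y/2) + C3*sin(2^(3/4)*y/2) + C4*cos(2^(3/4)*y/2)


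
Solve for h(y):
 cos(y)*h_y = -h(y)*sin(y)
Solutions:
 h(y) = C1*cos(y)


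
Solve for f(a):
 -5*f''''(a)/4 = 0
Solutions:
 f(a) = C1 + C2*a + C3*a^2 + C4*a^3


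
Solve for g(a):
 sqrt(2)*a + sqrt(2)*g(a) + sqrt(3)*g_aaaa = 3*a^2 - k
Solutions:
 g(a) = 3*sqrt(2)*a^2/2 - a - sqrt(2)*k/2 + (C1*sin(2^(5/8)*3^(7/8)*a/6) + C2*cos(2^(5/8)*3^(7/8)*a/6))*exp(-2^(5/8)*3^(7/8)*a/6) + (C3*sin(2^(5/8)*3^(7/8)*a/6) + C4*cos(2^(5/8)*3^(7/8)*a/6))*exp(2^(5/8)*3^(7/8)*a/6)


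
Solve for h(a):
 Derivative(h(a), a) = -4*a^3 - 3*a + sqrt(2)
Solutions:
 h(a) = C1 - a^4 - 3*a^2/2 + sqrt(2)*a


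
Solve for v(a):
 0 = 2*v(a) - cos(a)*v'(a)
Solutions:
 v(a) = C1*(sin(a) + 1)/(sin(a) - 1)


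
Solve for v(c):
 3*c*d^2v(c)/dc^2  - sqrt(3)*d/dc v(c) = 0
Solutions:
 v(c) = C1 + C2*c^(sqrt(3)/3 + 1)


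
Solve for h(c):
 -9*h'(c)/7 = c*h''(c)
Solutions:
 h(c) = C1 + C2/c^(2/7)


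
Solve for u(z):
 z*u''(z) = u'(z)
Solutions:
 u(z) = C1 + C2*z^2


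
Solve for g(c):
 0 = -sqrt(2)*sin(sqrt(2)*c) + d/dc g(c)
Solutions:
 g(c) = C1 - cos(sqrt(2)*c)


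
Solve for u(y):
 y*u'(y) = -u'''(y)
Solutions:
 u(y) = C1 + Integral(C2*airyai(-y) + C3*airybi(-y), y)


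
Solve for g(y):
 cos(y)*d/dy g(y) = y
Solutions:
 g(y) = C1 + Integral(y/cos(y), y)


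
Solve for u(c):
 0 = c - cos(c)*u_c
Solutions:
 u(c) = C1 + Integral(c/cos(c), c)


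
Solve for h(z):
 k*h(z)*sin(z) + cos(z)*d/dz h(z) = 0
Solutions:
 h(z) = C1*exp(k*log(cos(z)))


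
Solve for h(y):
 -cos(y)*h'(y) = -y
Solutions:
 h(y) = C1 + Integral(y/cos(y), y)


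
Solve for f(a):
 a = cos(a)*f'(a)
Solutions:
 f(a) = C1 + Integral(a/cos(a), a)


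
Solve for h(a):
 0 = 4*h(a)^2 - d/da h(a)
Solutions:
 h(a) = -1/(C1 + 4*a)


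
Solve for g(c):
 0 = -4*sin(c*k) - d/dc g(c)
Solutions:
 g(c) = C1 + 4*cos(c*k)/k


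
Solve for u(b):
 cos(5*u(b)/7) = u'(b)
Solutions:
 -b - 7*log(sin(5*u(b)/7) - 1)/10 + 7*log(sin(5*u(b)/7) + 1)/10 = C1


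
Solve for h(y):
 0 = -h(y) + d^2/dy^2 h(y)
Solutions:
 h(y) = C1*exp(-y) + C2*exp(y)


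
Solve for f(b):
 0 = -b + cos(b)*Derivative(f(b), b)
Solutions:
 f(b) = C1 + Integral(b/cos(b), b)


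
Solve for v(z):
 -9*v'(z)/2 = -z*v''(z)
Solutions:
 v(z) = C1 + C2*z^(11/2)


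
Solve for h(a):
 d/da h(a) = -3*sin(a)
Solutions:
 h(a) = C1 + 3*cos(a)


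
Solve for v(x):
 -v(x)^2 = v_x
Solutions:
 v(x) = 1/(C1 + x)


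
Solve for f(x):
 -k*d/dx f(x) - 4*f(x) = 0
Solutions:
 f(x) = C1*exp(-4*x/k)


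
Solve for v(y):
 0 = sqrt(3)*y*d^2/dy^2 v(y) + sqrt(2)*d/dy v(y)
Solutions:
 v(y) = C1 + C2*y^(1 - sqrt(6)/3)


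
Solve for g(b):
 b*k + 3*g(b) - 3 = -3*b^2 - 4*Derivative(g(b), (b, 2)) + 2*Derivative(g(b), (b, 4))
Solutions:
 g(b) = C1*exp(-b*sqrt(1 + sqrt(10)/2)) + C2*exp(b*sqrt(1 + sqrt(10)/2)) + C3*sin(b*sqrt(-1 + sqrt(10)/2)) + C4*cos(b*sqrt(-1 + sqrt(10)/2)) - b^2 - b*k/3 + 11/3


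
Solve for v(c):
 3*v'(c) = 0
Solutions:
 v(c) = C1


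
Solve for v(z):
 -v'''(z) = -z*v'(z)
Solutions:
 v(z) = C1 + Integral(C2*airyai(z) + C3*airybi(z), z)


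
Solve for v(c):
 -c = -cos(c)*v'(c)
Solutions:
 v(c) = C1 + Integral(c/cos(c), c)


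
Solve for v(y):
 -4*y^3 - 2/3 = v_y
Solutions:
 v(y) = C1 - y^4 - 2*y/3


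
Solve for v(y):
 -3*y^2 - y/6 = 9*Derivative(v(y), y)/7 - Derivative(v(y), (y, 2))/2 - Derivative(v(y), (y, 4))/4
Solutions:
 v(y) = C1 + C2*exp(-y*(-7*2^(2/3)*63^(1/3)/(81 + sqrt(6855))^(1/3) + 294^(1/3)*(81 + sqrt(6855))^(1/3))/42)*sin(3^(1/6)*y*(21*2^(2/3)*7^(1/3)/(81 + sqrt(6855))^(1/3) + 3^(2/3)*98^(1/3)*(81 + sqrt(6855))^(1/3))/42) + C3*exp(-y*(-7*2^(2/3)*63^(1/3)/(81 + sqrt(6855))^(1/3) + 294^(1/3)*(81 + sqrt(6855))^(1/3))/42)*cos(3^(1/6)*y*(21*2^(2/3)*7^(1/3)/(81 + sqrt(6855))^(1/3) + 3^(2/3)*98^(1/3)*(81 + sqrt(6855))^(1/3))/42) + C4*exp(y*(-7*2^(2/3)*63^(1/3)/(81 + sqrt(6855))^(1/3) + 294^(1/3)*(81 + sqrt(6855))^(1/3))/21) - 7*y^3/9 - 35*y^2/36 - 245*y/324


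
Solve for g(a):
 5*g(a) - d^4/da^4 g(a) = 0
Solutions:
 g(a) = C1*exp(-5^(1/4)*a) + C2*exp(5^(1/4)*a) + C3*sin(5^(1/4)*a) + C4*cos(5^(1/4)*a)


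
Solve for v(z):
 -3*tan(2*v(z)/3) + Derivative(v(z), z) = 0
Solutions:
 v(z) = -3*asin(C1*exp(2*z))/2 + 3*pi/2
 v(z) = 3*asin(C1*exp(2*z))/2


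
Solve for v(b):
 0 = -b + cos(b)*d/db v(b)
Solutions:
 v(b) = C1 + Integral(b/cos(b), b)


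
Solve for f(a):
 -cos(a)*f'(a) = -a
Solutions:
 f(a) = C1 + Integral(a/cos(a), a)


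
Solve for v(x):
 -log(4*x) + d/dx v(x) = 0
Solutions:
 v(x) = C1 + x*log(x) - x + x*log(4)


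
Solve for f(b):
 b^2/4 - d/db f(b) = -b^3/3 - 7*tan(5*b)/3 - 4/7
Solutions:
 f(b) = C1 + b^4/12 + b^3/12 + 4*b/7 - 7*log(cos(5*b))/15


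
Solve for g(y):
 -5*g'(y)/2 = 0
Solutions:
 g(y) = C1


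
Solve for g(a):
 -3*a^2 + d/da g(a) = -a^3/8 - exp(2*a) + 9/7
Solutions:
 g(a) = C1 - a^4/32 + a^3 + 9*a/7 - exp(2*a)/2


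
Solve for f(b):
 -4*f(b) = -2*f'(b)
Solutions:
 f(b) = C1*exp(2*b)


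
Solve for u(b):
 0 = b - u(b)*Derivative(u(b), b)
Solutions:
 u(b) = -sqrt(C1 + b^2)
 u(b) = sqrt(C1 + b^2)


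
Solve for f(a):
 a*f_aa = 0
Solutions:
 f(a) = C1 + C2*a


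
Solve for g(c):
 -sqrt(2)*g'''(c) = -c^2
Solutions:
 g(c) = C1 + C2*c + C3*c^2 + sqrt(2)*c^5/120


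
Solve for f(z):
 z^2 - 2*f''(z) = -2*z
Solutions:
 f(z) = C1 + C2*z + z^4/24 + z^3/6


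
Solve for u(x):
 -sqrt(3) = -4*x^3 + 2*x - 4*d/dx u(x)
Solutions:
 u(x) = C1 - x^4/4 + x^2/4 + sqrt(3)*x/4


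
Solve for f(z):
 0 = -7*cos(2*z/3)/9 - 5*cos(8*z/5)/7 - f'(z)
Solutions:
 f(z) = C1 - 7*sin(2*z/3)/6 - 25*sin(8*z/5)/56


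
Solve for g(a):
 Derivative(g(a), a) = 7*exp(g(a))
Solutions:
 g(a) = log(-1/(C1 + 7*a))


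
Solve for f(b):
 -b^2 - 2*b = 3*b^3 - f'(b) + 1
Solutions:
 f(b) = C1 + 3*b^4/4 + b^3/3 + b^2 + b


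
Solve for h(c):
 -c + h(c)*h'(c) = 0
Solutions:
 h(c) = -sqrt(C1 + c^2)
 h(c) = sqrt(C1 + c^2)


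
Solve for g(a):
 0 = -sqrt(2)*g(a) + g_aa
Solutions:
 g(a) = C1*exp(-2^(1/4)*a) + C2*exp(2^(1/4)*a)


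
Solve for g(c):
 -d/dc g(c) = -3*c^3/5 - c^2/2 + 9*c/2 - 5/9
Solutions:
 g(c) = C1 + 3*c^4/20 + c^3/6 - 9*c^2/4 + 5*c/9


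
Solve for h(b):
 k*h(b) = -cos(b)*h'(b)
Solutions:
 h(b) = C1*exp(k*(log(sin(b) - 1) - log(sin(b) + 1))/2)


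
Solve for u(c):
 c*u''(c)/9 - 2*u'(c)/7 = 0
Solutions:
 u(c) = C1 + C2*c^(25/7)


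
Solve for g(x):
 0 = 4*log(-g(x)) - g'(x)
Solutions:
 -li(-g(x)) = C1 + 4*x


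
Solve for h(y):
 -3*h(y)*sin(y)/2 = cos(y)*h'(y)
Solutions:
 h(y) = C1*cos(y)^(3/2)


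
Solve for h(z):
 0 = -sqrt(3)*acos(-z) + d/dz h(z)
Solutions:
 h(z) = C1 + sqrt(3)*(z*acos(-z) + sqrt(1 - z^2))


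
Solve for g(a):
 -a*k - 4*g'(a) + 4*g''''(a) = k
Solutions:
 g(a) = C1 + C4*exp(a) - a^2*k/8 - a*k/4 + (C2*sin(sqrt(3)*a/2) + C3*cos(sqrt(3)*a/2))*exp(-a/2)
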